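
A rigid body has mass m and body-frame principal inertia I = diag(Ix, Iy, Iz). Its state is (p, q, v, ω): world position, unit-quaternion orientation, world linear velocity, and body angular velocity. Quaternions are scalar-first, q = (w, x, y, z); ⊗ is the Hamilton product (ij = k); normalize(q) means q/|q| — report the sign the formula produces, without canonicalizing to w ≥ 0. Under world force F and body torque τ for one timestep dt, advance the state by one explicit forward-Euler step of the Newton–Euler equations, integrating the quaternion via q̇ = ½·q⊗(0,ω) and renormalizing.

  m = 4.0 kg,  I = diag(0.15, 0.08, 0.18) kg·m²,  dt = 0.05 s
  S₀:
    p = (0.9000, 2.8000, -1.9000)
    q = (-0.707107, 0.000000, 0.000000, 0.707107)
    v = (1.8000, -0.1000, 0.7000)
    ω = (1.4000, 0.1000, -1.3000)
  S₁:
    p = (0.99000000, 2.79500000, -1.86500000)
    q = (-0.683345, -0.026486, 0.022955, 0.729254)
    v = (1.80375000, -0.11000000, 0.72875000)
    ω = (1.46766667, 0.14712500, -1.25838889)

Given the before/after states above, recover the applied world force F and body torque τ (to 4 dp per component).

F = (0.3000, -0.8000, 2.3000)
τ = (0.1900, 0.1300, 0.1400)

rate change Δω = (0.06766667, 0.04712500, 0.04161111)
ω₀×(Iω₀) = (-0.0130, 0.0546, -0.0098)
τ = I·(Δω/dt) + ω₀×(Iω₀) = (0.1900, 0.1300, 0.1400)
velocity change Δv = (0.00375000, -0.01000000, 0.02875000)
F = m·Δv/dt = (0.3000, -0.8000, 2.3000)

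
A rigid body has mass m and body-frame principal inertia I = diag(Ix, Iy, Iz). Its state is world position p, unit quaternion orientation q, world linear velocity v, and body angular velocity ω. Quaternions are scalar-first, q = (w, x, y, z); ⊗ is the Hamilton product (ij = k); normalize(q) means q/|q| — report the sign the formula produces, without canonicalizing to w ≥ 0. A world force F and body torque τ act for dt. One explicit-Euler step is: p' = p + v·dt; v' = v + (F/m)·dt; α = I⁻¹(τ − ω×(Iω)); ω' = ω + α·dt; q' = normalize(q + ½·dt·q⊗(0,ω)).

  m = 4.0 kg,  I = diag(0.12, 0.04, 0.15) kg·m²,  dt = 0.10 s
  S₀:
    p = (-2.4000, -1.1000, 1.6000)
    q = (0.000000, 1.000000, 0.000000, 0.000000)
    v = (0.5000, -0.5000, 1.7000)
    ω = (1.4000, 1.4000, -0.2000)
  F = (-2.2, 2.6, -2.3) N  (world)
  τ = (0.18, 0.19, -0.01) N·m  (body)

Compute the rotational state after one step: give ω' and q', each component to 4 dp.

ω' = (1.5757, 1.8540, -0.1021)
q' = (-0.0697, 0.9951, 0.0100, 0.0697)

gyro term ω×Iω = (-0.0308, 0.0084, -0.1568)
α = I⁻¹(τ − ω×Iω) = (1.7567, 4.5400, 0.9787)
ω + α·dt = (1.5757, 1.8540, -0.1021)
2q̇ = q⊗(0,ω) = (-1.4000000, 0.0000000, 0.2000000, 1.4000000)
q + ½dt·q⊗(0,ω), renormalized = (-0.0697, 0.9951, 0.0100, 0.0697)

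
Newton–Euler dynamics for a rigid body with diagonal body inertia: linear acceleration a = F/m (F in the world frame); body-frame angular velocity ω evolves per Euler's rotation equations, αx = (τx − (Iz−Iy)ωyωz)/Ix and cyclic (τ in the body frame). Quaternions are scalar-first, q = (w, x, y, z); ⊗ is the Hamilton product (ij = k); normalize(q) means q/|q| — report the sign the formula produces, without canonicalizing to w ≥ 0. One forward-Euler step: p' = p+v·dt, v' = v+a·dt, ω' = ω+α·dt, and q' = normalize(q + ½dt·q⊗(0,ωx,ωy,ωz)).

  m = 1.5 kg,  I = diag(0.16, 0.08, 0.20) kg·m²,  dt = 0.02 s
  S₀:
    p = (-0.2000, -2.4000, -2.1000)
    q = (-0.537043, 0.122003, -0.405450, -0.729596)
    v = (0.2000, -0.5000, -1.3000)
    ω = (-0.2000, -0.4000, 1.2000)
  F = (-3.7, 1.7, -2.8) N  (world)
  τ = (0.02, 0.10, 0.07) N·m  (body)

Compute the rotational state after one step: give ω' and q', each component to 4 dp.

ω' = (-0.1903, -0.3774, 1.2076)
q' = (-0.5296, 0.1153, -0.4033, -0.7373)

precession coupling ω×(Iω) = (-0.0576, 0.0096, -0.0064)
(τ − ω×Iω)/I = (0.4850, 1.1300, 0.3820)
new body rate ω' = (-0.1903, -0.3774, 1.2076)
q⊗(0,ω) = (0.7377358, -0.6709698, 0.2143328, -0.7743428)
updated quaternion q' = (-0.5296, 0.1153, -0.4033, -0.7373)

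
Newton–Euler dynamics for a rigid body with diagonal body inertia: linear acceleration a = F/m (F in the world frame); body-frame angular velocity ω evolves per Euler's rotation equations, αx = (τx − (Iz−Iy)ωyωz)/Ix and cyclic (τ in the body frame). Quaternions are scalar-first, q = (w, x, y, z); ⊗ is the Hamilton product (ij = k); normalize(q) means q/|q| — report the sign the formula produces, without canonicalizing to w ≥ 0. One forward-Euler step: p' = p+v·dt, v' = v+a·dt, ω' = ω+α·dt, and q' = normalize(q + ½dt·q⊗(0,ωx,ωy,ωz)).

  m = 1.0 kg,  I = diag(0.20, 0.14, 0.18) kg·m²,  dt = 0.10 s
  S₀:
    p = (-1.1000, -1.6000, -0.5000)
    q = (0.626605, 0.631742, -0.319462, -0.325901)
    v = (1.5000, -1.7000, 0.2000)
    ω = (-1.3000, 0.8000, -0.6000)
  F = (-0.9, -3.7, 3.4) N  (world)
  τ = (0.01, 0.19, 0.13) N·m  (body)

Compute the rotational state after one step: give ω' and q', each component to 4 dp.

ω' = (-1.2854, 0.9246, -0.5624)
q' = (0.6684, 0.6116, -0.2534, -0.3391)

gyro term ω×Iω = (-0.0192, 0.0156, 0.0624)
α = I⁻¹(τ − ω×Iω) = (0.1460, 1.2457, 0.3756)
ω + α·dt = (-1.2854, 0.9246, -0.5624)
2q̇ = q⊗(0,ω) = (0.8812936, -0.3621885, 1.3040005, -0.2858700)
q' = normalize(q + ½dt·q⊗(0,ω)) = (0.6684, 0.6116, -0.2534, -0.3391)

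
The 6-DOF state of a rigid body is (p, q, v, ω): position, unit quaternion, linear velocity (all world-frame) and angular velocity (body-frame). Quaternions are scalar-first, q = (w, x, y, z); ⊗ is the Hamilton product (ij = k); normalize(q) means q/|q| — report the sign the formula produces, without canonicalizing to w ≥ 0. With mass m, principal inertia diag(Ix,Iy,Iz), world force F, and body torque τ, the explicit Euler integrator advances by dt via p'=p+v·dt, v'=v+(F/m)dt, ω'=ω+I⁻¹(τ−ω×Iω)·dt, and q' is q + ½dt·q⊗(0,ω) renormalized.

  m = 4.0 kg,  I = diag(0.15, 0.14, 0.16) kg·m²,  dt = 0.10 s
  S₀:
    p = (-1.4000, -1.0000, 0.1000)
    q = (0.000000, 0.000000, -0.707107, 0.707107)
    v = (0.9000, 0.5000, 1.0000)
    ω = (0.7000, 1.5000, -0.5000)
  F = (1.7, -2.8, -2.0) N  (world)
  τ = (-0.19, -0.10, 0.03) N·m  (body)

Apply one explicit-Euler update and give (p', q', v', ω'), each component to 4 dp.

a = F/m = (0.4250, -0.7000, -0.5000)
p + v·dt = (-1.3100, -0.9500, 0.2000)
v + (F/m)dt = (0.9425, 0.4300, 0.9500)
ω×(Iω) gyroscopic = (-0.0150, 0.0035, -0.0105)
α = I⁻¹(τ − ω×Iω) = (-1.1667, -0.7393, 0.2531)
ω' = ω + α·dt = (0.5833, 1.4261, -0.4747)
q⊗(0,ω) = (1.4142140, -0.7071070, 0.4949749, 0.4949749)
q + ½dt·q⊗(0,ω), renormalized = (0.0704, -0.0352, -0.6798, 0.7291)

p' = (-1.3100, -0.9500, 0.2000)
q' = (0.0704, -0.0352, -0.6798, 0.7291)
v' = (0.9425, 0.4300, 0.9500)
ω' = (0.5833, 1.4261, -0.4747)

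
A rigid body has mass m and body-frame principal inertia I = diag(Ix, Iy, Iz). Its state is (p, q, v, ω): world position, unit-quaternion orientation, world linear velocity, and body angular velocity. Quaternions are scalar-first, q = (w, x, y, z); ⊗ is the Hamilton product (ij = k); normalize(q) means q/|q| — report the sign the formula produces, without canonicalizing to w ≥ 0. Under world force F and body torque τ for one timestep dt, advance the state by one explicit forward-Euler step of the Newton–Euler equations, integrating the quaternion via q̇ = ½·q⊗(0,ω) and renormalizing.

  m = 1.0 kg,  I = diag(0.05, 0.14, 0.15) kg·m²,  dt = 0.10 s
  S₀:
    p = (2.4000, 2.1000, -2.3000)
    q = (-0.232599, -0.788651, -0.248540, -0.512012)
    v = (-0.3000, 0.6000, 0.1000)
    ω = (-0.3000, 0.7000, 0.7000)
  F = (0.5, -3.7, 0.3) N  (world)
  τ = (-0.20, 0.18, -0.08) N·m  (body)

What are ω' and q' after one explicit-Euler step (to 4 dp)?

angular accel α = (-4.0980, 1.1357, -0.4073)
ω' = ω + α·dt = (-0.7098, 0.8136, 0.6593)
2q̇ = q⊗(0,ω) = (0.2957911, 0.2542101, 0.5428400, -0.7894370)
updated quaternion q' = (-0.2175, -0.7749, -0.2211, -0.5507)

ω' = (-0.7098, 0.8136, 0.6593)
q' = (-0.2175, -0.7749, -0.2211, -0.5507)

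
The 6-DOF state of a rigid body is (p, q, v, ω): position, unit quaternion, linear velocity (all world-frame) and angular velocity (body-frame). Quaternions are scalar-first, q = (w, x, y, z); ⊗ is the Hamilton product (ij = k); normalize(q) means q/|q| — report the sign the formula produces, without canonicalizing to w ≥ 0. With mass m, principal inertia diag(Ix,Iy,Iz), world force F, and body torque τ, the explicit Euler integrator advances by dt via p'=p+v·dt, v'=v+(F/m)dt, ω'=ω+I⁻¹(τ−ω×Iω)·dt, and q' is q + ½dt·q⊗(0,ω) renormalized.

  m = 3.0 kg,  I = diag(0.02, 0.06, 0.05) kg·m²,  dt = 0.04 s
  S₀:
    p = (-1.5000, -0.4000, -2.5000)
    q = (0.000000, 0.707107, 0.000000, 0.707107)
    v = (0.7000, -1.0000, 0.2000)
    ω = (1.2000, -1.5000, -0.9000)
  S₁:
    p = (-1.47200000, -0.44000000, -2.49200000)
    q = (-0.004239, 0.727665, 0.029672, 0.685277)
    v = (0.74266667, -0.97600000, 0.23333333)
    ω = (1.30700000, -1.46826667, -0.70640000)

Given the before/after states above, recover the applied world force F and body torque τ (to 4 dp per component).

F = (3.2000, 1.8000, 2.5000)
τ = (0.0400, 0.0800, 0.1700)

Δω = ω₁−ω₀ = (0.10700000, 0.03173333, 0.19360000)
gyro term ω₀×Iω₀ = (-0.0135, 0.0324, -0.0720)
τ = I·(Δω/dt) + ω₀×(Iω₀) = (0.0400, 0.0800, 0.1700)
velocity change Δv = (0.04266667, 0.02400000, 0.03333333)
applied force F = (3.2000, 1.8000, 2.5000)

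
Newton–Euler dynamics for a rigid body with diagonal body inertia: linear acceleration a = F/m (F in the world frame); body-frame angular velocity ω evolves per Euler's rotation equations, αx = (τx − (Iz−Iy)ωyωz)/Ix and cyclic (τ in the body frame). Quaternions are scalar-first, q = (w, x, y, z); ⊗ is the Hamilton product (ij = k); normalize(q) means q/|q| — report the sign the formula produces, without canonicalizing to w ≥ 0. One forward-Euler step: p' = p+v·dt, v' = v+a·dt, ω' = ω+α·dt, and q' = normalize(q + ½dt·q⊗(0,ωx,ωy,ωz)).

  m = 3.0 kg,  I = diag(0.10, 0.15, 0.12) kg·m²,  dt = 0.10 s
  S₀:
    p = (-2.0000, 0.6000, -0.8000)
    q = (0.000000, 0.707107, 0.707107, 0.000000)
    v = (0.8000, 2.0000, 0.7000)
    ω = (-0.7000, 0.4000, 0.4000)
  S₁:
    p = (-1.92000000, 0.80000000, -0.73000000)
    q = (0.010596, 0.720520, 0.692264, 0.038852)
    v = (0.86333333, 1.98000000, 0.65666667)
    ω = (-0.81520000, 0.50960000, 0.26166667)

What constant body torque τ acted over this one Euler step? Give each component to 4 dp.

τ = (-0.1200, 0.1700, -0.1800)

rate change Δω = (-0.11520000, 0.10960000, -0.13833333)
I·α + gyro = (-0.1200, 0.1700, -0.1800)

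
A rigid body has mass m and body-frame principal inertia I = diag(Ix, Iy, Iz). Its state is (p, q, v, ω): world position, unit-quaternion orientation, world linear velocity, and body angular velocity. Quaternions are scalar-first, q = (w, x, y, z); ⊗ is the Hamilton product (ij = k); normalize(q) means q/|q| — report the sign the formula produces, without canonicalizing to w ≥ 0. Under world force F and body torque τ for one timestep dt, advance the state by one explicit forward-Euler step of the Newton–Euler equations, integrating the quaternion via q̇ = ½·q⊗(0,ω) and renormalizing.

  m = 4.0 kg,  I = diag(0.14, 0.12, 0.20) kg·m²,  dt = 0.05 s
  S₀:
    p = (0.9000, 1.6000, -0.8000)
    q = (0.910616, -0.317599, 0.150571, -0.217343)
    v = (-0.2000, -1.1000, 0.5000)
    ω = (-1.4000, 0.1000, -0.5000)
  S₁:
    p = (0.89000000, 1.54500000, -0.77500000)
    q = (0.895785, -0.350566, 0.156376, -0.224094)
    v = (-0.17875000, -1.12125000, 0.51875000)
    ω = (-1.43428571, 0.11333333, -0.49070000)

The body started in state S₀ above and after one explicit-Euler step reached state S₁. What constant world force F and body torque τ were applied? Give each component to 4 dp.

rate change Δω = (-0.03428571, 0.01333333, 0.00930000)
τ = I·(Δω/dt) + ω₀×(Iω₀) = (-0.1000, -0.0100, 0.0400)
velocity change Δv = (0.02125000, -0.02125000, 0.01875000)
applied force F = (1.7000, -1.7000, 1.5000)

F = (1.7000, -1.7000, 1.5000)
τ = (-0.1000, -0.0100, 0.0400)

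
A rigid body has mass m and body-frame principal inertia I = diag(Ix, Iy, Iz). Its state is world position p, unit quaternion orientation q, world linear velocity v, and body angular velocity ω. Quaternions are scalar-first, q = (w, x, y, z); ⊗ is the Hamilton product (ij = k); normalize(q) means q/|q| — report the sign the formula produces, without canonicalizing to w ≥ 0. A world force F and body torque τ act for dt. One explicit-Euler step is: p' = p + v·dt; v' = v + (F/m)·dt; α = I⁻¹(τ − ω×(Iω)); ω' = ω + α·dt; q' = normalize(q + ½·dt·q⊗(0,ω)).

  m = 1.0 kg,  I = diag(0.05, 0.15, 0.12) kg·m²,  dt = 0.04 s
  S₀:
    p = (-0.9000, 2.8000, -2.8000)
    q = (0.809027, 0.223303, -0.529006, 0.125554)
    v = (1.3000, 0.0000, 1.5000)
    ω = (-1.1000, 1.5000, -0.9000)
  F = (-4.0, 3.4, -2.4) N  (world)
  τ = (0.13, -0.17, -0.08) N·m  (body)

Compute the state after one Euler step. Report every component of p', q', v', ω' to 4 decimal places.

p' = (-0.8480, 2.8000, -2.7400)
q' = (0.8314, 0.2111, -0.5030, 0.1060)
v' = (1.1400, 0.1360, 1.4040)
ω' = (-1.0284, 1.4731, -0.8717)

a = (-4.0000, 3.4000, -2.4000)
p + v·dt = (-0.8480, 2.8000, -2.7400)
v + (F/m)dt = (1.1400, 0.1360, 1.4040)
(τ − ω×Iω)/I = (1.7900, -0.6713, 0.7083)
ω + α·dt = (-1.0284, 1.4731, -0.8717)
Hamilton product q⊗(0,ω) = (1.1521409, -0.6021553, 1.2764038, -0.9750764)
q + ½dt·q⊗(0,ω), renormalized = (0.8314, 0.2111, -0.5030, 0.1060)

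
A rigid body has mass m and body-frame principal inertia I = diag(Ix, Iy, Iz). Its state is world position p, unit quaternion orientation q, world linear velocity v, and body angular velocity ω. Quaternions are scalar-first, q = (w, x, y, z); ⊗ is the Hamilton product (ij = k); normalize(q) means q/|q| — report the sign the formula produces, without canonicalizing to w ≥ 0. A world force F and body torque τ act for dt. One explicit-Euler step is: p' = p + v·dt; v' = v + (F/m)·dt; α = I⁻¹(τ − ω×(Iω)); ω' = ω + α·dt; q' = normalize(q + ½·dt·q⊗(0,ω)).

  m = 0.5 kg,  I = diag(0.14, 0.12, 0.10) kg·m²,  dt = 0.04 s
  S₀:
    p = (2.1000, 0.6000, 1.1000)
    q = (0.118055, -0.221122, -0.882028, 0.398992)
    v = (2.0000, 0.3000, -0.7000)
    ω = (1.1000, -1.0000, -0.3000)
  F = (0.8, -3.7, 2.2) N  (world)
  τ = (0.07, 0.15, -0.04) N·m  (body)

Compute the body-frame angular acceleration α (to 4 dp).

precession coupling ω×(Iω) = (-0.0060, -0.0132, 0.0220)
(τ − ω×Iω)/I = (0.5429, 1.3600, -0.6200)

α = (0.5429, 1.3600, -0.6200)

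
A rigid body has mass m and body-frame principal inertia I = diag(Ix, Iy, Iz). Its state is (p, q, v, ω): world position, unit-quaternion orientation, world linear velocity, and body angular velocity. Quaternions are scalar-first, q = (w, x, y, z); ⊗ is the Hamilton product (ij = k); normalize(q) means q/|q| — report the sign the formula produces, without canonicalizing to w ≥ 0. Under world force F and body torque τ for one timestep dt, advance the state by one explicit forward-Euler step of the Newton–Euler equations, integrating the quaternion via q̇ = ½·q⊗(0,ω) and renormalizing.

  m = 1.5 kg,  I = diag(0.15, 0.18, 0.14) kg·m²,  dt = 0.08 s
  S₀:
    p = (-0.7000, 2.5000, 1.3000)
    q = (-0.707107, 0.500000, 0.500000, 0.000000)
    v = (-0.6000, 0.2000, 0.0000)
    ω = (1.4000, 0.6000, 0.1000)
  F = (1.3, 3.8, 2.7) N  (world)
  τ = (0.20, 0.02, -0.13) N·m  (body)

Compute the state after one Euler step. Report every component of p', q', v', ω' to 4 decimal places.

gyro term ω×Iω = (-0.0024, 0.0014, 0.0252)
(τ − ω×Iω)/I = (1.3493, 0.1033, -1.1086)
ω + α·dt = (1.5079, 0.6083, 0.0113)
2q̇ = q⊗(0,ω) = (-1.0000000, -0.9399498, -0.4742642, -0.4707107)
updated quaternion q' = (-0.7457, 0.4615, 0.4801, -0.0188)
p' = p + v·dt = (-0.7480, 2.5160, 1.3000)
v' = v + a·dt = (-0.5307, 0.4027, 0.1440)

p' = (-0.7480, 2.5160, 1.3000)
q' = (-0.7457, 0.4615, 0.4801, -0.0188)
v' = (-0.5307, 0.4027, 0.1440)
ω' = (1.5079, 0.6083, 0.0113)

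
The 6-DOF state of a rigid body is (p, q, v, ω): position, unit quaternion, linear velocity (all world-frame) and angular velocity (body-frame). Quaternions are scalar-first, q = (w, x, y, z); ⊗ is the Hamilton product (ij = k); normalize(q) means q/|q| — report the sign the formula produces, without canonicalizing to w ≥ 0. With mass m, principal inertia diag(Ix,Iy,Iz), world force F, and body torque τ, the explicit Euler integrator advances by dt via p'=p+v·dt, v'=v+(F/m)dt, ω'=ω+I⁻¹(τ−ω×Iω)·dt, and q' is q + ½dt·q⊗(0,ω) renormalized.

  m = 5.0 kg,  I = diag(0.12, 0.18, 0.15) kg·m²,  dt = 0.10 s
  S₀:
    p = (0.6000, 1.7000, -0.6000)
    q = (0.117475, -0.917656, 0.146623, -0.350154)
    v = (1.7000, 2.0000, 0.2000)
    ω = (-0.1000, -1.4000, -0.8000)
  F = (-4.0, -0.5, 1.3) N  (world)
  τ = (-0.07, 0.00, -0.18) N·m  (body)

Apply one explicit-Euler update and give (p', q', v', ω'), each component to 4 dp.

linear accel F/m = (-0.8000, -0.1000, 0.2600)
p' = p + v·dt = (0.7700, 1.9000, -0.5800)
v' = v + a·dt = (1.6200, 1.9900, 0.2260)
precession coupling ω×(Iω) = (-0.0336, -0.0024, 0.0084)
(τ − ω×Iω)/I = (-0.3033, 0.0133, -1.2560)
ω' = ω + α·dt = (-0.1303, -1.3987, -0.9256)
Hamilton product q⊗(0,ω) = (-0.1666166, -0.6192615, -0.8635744, 1.2054007)
q + ½dt·q⊗(0,ω), renormalized = (0.1088, -0.9455, 0.1031, -0.2889)

p' = (0.7700, 1.9000, -0.5800)
q' = (0.1088, -0.9455, 0.1031, -0.2889)
v' = (1.6200, 1.9900, 0.2260)
ω' = (-0.1303, -1.3987, -0.9256)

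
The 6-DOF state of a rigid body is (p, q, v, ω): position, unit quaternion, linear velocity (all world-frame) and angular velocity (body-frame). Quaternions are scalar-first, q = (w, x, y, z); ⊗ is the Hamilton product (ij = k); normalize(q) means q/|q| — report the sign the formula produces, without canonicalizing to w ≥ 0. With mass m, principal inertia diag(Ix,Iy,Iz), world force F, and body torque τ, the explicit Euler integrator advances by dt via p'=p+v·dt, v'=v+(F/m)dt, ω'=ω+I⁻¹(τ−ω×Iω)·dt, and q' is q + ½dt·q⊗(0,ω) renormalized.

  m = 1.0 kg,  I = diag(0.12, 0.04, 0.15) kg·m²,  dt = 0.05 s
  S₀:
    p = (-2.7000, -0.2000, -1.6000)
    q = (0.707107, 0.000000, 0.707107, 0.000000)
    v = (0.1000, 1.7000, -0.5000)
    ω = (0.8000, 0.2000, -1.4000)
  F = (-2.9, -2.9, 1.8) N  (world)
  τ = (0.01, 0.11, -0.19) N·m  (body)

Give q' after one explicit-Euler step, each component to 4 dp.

q' = (0.7030, -0.0106, 0.7101, -0.0389)

Hamilton product q⊗(0,ω) = (-0.1414214, -0.4242642, 0.1414214, -1.5556354)
q' = normalize(q + ½dt·q⊗(0,ω)) = (0.7030, -0.0106, 0.7101, -0.0389)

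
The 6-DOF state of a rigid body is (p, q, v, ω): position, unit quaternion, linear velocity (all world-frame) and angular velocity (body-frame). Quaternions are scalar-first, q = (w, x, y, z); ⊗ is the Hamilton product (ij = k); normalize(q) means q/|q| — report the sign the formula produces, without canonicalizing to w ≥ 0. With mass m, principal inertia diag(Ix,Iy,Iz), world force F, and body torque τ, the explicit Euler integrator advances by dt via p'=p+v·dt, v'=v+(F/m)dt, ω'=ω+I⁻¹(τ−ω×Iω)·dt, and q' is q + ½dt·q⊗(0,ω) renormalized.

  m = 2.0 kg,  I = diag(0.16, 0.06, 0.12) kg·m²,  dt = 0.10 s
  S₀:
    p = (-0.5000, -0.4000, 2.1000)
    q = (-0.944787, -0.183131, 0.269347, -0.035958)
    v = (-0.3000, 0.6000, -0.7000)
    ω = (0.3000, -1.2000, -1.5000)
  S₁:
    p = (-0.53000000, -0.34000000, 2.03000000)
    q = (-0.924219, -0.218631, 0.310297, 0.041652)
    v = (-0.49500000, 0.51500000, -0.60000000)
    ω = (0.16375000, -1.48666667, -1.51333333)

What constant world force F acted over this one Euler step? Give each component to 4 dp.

F = (-3.9000, -1.7000, 2.0000)

Δv = v₁−v₀ = (-0.19500000, -0.08500000, 0.10000000)
m·(v₁−v₀)/dt = (-3.9000, -1.7000, 2.0000)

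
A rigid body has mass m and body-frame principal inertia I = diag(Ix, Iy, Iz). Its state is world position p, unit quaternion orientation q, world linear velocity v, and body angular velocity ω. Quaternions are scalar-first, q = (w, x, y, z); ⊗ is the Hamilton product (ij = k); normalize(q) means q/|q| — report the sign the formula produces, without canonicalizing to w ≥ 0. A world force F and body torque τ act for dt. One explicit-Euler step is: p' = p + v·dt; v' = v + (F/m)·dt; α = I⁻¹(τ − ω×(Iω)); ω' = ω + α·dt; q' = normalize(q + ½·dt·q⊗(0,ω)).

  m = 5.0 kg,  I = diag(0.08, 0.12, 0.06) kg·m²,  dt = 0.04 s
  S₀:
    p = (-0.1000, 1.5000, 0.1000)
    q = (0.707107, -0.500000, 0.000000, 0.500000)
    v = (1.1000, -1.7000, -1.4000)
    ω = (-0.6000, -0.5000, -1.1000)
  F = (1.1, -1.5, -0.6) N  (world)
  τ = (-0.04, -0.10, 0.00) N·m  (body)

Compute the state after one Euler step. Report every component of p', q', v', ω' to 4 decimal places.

a = (0.2200, -0.3000, -0.1200)
p + v·dt = (-0.0560, 1.4320, 0.0440)
v' = v + a·dt = (1.1088, -1.7120, -1.4048)
gyro term ω×Iω = (-0.0330, 0.0132, 0.0120)
α = I⁻¹(τ − ω×Iω) = (-0.0875, -0.9433, -0.2000)
ω' = ω + α·dt = (-0.6035, -0.5377, -1.1080)
q⊗(0,ω) = (0.2500000, -0.1742642, -1.2035535, -0.5278177)
q' = normalize(q + ½dt·q⊗(0,ω)) = (0.7118, -0.5033, -0.0241, 0.4893)

p' = (-0.0560, 1.4320, 0.0440)
q' = (0.7118, -0.5033, -0.0241, 0.4893)
v' = (1.1088, -1.7120, -1.4048)
ω' = (-0.6035, -0.5377, -1.1080)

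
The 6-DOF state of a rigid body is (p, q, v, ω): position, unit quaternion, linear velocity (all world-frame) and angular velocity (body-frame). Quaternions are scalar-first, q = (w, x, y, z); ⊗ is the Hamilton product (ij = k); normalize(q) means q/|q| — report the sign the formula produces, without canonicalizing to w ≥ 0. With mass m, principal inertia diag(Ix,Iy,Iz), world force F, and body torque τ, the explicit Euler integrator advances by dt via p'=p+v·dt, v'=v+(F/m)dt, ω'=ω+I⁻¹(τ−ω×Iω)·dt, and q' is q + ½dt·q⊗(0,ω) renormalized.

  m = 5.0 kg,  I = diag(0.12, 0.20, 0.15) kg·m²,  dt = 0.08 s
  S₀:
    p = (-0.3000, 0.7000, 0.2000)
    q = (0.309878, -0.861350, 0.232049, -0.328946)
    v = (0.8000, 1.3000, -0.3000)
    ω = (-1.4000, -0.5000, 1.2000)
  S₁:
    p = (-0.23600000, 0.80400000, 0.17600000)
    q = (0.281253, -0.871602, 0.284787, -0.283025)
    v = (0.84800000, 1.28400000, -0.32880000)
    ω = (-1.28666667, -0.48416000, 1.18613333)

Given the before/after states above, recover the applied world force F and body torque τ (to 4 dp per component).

rate change Δω = (0.11333333, 0.01584000, -0.01386667)
precession coupling = (0.0300, 0.0504, 0.0560)
I·α + gyro = (0.2000, 0.0900, 0.0300)
velocity change Δv = (0.04800000, -0.01600000, -0.02880000)
F = m·Δv/dt = (3.0000, -1.0000, -1.8000)

F = (3.0000, -1.0000, -1.8000)
τ = (0.2000, 0.0900, 0.0300)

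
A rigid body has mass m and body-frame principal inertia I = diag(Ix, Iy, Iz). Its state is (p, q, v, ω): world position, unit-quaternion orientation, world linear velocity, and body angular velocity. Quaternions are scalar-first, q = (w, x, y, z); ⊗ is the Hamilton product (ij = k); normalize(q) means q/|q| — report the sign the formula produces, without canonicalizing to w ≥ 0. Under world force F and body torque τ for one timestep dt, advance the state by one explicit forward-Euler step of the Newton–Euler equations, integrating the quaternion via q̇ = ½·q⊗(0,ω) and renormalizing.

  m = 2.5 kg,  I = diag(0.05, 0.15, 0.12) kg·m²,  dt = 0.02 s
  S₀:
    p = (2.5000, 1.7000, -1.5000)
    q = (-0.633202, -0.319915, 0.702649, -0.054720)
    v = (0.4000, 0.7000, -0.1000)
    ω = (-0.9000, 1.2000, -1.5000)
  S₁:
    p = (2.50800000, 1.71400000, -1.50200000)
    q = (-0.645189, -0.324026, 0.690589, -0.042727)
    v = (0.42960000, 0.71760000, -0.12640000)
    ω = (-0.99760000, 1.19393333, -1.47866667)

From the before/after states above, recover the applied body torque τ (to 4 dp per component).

Δω = ω₁−ω₀ = (-0.09760000, -0.00606667, 0.02133333)
ω₀×(Iω₀) = (0.0540, -0.0945, -0.1080)
τ = I·(Δω/dt) + ω₀×(Iω₀) = (-0.1900, -0.1400, 0.0200)

τ = (-0.1900, -0.1400, 0.0200)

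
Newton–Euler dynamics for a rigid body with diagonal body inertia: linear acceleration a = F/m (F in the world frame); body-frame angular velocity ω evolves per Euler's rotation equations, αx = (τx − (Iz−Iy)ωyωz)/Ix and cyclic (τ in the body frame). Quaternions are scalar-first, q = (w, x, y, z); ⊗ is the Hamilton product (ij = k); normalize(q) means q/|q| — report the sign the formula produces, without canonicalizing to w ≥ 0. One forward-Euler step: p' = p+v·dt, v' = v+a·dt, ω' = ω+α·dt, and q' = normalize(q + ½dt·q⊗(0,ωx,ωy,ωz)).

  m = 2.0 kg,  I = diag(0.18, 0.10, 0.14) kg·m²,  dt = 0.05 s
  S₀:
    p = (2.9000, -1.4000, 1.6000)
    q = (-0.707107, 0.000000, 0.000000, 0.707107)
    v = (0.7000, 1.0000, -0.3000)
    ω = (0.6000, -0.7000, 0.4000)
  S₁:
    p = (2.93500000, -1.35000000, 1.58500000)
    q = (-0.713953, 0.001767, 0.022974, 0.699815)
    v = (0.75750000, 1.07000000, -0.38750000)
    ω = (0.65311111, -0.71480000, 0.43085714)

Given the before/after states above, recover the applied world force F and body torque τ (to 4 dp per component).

F = (2.3000, 2.8000, -3.5000)
τ = (0.1800, -0.0200, 0.1200)

ω₁ − ω₀ = (0.05311111, -0.01480000, 0.03085714)
precession coupling = (-0.0112, 0.0096, 0.0336)
τ = I·(Δω/dt) + ω₀×(Iω₀) = (0.1800, -0.0200, 0.1200)
v₁ − v₀ = (0.05750000, 0.07000000, -0.08750000)
F = m·Δv/dt = (2.3000, 2.8000, -3.5000)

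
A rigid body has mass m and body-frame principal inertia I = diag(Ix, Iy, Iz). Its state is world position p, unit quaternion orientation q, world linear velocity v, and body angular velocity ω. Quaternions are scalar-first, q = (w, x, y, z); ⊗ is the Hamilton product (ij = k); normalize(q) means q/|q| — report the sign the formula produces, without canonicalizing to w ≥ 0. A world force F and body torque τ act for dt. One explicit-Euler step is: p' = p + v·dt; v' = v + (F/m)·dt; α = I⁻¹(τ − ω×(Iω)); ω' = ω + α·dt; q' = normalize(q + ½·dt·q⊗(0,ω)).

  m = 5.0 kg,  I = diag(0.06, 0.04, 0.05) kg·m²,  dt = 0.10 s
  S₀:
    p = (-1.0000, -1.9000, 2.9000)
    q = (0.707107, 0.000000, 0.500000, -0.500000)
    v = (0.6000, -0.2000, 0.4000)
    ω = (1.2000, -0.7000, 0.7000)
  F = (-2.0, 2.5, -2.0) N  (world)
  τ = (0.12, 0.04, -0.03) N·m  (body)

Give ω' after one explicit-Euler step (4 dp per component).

precession coupling ω×(Iω) = (-0.0049, 0.0084, 0.0168)
angular accel α = (2.0817, 0.7900, -0.9360)
ω + α·dt = (1.4082, -0.6210, 0.6064)

ω' = (1.4082, -0.6210, 0.6064)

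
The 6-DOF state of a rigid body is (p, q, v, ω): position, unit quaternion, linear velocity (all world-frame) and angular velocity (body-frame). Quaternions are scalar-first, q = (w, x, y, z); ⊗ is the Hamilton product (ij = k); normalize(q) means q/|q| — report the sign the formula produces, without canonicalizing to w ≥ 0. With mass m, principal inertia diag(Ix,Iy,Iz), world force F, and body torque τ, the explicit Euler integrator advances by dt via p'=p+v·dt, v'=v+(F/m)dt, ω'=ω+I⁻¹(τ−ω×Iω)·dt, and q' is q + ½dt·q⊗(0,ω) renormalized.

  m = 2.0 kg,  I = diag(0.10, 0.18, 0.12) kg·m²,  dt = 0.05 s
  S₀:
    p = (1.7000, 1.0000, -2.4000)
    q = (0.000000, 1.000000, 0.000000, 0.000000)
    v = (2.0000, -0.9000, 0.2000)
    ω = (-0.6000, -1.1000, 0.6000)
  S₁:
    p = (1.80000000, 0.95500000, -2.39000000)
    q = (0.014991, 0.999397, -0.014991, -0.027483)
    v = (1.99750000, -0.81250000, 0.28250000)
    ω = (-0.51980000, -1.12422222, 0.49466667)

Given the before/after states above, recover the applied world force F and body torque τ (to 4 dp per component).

v₁ − v₀ = (-0.00250000, 0.08750000, 0.08250000)
F = m·Δv/dt = (-0.1000, 3.5000, 3.3000)
rate change Δω = (0.08020000, -0.02422222, -0.10533333)
precession coupling = (0.0396, 0.0072, 0.0528)
I·α + gyro = (0.2000, -0.0800, -0.2000)

F = (-0.1000, 3.5000, 3.3000)
τ = (0.2000, -0.0800, -0.2000)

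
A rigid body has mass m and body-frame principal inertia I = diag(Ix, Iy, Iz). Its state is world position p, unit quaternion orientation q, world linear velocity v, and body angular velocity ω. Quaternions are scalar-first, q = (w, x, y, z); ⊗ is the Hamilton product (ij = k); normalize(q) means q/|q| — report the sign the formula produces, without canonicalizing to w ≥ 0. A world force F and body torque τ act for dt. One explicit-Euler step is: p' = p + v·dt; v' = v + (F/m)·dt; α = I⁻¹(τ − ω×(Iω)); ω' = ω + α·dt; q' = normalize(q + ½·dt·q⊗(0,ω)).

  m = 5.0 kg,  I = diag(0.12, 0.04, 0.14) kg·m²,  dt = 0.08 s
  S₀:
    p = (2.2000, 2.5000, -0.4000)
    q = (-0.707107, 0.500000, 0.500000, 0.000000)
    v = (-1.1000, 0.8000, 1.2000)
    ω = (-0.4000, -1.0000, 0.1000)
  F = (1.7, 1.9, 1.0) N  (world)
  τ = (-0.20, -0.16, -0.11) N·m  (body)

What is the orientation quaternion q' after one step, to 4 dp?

q' = (-0.6785, 0.5128, 0.5258, -0.0148)

q⊗(0,ω) = (0.7000000, 0.3328428, 0.6571070, -0.3707107)
q + ½dt·q⊗(0,ω), renormalized = (-0.6785, 0.5128, 0.5258, -0.0148)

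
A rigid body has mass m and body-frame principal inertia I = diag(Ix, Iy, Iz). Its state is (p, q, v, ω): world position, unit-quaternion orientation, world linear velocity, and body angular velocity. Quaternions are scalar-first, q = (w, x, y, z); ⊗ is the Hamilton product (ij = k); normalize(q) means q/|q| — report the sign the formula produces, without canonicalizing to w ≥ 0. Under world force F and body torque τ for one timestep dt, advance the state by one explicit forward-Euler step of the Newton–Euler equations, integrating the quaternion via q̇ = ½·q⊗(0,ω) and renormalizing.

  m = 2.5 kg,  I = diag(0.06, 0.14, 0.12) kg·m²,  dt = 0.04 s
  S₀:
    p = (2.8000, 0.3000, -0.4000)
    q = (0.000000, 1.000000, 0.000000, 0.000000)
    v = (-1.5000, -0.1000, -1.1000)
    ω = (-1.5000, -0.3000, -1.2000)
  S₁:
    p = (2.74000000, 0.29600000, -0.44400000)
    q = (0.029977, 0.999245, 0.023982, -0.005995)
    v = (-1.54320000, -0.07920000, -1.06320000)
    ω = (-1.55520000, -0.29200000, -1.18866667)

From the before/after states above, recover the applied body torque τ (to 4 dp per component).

τ = (-0.0900, -0.0800, 0.0700)

rate change Δω = (-0.05520000, 0.00800000, 0.01133333)
precession coupling = (-0.0072, -0.1080, 0.0360)
applied torque τ = (-0.0900, -0.0800, 0.0700)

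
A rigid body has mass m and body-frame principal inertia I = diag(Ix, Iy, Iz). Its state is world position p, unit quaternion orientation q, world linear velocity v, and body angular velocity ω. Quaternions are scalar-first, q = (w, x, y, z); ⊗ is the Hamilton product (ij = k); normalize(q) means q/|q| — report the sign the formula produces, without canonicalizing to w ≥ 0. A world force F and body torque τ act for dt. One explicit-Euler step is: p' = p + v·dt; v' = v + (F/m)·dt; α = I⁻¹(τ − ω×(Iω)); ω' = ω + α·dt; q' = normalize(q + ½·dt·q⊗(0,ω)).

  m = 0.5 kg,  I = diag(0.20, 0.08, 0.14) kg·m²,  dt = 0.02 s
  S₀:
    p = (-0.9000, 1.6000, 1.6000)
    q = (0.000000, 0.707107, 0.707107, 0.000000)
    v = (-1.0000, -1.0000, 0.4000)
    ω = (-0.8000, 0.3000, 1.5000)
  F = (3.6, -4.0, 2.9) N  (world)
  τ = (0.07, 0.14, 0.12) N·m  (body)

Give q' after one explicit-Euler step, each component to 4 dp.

q' = (0.0035, 0.7176, 0.6964, 0.0078)

q⊗(0,ω) = (0.3535535, 1.0606605, -1.0606605, 0.7778177)
q + ½dt·q⊗(0,ω), renormalized = (0.0035, 0.7176, 0.6964, 0.0078)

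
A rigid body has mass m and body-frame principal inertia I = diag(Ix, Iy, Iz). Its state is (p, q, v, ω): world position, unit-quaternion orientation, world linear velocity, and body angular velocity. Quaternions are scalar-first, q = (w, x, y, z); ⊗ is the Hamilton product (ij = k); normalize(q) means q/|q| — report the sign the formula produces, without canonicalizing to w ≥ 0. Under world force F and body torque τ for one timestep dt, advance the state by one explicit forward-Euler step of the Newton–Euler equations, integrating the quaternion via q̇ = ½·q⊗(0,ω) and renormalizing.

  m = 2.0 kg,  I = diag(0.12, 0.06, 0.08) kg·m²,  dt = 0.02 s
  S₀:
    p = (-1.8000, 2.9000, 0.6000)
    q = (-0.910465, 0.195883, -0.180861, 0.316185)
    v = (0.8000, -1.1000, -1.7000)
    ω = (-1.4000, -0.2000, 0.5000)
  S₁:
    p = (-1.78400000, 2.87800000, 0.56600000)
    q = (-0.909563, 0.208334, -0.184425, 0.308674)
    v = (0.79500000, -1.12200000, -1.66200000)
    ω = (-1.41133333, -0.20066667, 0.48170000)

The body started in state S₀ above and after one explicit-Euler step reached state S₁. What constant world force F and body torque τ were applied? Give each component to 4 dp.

Δv = v₁−v₀ = (-0.00500000, -0.02200000, 0.03800000)
applied force F = (-0.5000, -2.2000, 3.8000)
rate change Δω = (-0.01133333, -0.00066667, -0.01830000)
ω₀×(Iω₀) = (-0.0020, -0.0280, -0.0168)
τ = I·(Δω/dt) + ω₀×(Iω₀) = (-0.0700, -0.0300, -0.0900)

F = (-0.5000, -2.2000, 3.8000)
τ = (-0.0700, -0.0300, -0.0900)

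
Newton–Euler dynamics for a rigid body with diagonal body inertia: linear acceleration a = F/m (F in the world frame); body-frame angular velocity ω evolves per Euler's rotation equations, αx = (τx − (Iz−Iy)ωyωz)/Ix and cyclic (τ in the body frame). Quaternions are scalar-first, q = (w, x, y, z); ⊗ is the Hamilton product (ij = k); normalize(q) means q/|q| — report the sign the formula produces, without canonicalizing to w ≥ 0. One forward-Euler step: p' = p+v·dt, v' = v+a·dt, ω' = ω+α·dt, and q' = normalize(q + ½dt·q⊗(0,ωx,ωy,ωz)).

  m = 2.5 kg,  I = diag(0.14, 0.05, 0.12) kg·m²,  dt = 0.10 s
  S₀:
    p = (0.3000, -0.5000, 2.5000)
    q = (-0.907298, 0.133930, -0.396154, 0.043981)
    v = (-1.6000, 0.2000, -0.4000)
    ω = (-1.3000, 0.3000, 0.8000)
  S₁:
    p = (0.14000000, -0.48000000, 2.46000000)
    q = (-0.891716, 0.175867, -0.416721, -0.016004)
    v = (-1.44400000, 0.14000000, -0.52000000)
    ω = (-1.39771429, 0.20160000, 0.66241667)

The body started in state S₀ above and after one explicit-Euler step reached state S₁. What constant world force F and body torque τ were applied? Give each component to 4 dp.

rate change Δω = (-0.09771429, -0.09840000, -0.13758333)
gyro term ω₀×Iω₀ = (0.0168, -0.0208, 0.0351)
τ = I·(Δω/dt) + ω₀×(Iω₀) = (-0.1200, -0.0700, -0.1300)
v₁ − v₀ = (0.15600000, -0.06000000, -0.12000000)
F = m·Δv/dt = (3.9000, -1.5000, -3.0000)

F = (3.9000, -1.5000, -3.0000)
τ = (-0.1200, -0.0700, -0.1300)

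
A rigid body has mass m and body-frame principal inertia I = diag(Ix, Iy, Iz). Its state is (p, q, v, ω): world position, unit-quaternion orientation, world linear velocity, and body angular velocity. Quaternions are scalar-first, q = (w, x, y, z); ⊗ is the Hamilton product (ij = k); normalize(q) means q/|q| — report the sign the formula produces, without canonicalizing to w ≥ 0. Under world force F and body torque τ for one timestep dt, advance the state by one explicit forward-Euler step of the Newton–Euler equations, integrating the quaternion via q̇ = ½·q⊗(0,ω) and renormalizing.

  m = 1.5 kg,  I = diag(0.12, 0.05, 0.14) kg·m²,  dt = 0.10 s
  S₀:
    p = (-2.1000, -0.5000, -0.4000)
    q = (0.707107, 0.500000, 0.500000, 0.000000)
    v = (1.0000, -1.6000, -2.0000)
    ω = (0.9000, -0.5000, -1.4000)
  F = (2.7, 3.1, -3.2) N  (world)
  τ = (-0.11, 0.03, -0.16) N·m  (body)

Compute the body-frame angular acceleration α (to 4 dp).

ω×(Iω) gyroscopic = (0.0630, 0.0252, 0.0315)
(τ − ω×Iω)/I = (-1.4417, 0.0960, -1.3679)

α = (-1.4417, 0.0960, -1.3679)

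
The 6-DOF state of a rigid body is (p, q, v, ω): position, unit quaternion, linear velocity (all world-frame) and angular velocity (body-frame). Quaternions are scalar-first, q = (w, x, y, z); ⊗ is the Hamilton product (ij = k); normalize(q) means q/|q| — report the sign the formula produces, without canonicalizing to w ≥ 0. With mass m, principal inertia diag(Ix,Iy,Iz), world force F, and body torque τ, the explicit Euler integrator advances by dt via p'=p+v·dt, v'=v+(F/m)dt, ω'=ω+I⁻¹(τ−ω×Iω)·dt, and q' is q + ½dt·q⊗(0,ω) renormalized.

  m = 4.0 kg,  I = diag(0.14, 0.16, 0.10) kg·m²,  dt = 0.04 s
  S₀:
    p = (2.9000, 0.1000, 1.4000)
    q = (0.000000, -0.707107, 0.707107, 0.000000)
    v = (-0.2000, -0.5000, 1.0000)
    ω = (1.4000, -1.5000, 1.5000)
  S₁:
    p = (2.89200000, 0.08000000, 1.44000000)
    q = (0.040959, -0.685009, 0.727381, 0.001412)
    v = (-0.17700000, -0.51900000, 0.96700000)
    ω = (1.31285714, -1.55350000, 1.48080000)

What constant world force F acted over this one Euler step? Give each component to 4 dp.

Δv = v₁−v₀ = (0.02300000, -0.01900000, -0.03300000)
F = m·Δv/dt = (2.3000, -1.9000, -3.3000)

F = (2.3000, -1.9000, -3.3000)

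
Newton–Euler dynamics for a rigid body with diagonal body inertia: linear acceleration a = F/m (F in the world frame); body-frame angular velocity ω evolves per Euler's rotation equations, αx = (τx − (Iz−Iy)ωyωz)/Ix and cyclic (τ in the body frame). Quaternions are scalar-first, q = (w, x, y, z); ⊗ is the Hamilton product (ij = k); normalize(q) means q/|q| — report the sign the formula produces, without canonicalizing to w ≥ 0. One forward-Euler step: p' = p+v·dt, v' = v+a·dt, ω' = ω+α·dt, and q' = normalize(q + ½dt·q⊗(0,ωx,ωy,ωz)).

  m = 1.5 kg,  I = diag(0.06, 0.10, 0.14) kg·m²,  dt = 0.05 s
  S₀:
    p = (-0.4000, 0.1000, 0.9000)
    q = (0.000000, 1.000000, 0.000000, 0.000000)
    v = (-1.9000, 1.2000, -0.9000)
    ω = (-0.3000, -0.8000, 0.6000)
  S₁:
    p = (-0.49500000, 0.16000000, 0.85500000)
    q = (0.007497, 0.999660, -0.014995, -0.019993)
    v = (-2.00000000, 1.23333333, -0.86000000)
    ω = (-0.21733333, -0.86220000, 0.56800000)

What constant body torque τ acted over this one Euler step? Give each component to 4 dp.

τ = (0.0800, -0.1100, -0.0800)

Δω = ω₁−ω₀ = (0.08266667, -0.06220000, -0.03200000)
ω₀×(Iω₀) = (-0.0192, 0.0144, 0.0096)
applied torque τ = (0.0800, -0.1100, -0.0800)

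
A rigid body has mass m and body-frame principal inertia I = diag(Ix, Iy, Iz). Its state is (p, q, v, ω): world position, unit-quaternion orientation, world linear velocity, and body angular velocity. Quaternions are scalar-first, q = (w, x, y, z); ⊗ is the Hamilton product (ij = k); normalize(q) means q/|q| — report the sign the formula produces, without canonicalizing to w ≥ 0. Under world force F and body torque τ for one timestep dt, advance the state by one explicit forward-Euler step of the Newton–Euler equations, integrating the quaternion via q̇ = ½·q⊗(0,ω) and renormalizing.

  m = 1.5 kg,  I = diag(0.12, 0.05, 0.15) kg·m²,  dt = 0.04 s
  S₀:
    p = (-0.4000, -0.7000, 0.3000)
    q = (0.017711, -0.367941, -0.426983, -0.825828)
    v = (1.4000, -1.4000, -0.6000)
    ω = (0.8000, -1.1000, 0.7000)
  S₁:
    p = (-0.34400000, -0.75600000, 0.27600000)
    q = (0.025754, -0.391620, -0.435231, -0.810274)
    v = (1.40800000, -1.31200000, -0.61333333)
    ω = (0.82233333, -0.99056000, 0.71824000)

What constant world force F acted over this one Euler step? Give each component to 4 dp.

Δv = v₁−v₀ = (0.00800000, 0.08800000, -0.01333333)
m·(v₁−v₀)/dt = (0.3000, 3.3000, -0.5000)

F = (0.3000, 3.3000, -0.5000)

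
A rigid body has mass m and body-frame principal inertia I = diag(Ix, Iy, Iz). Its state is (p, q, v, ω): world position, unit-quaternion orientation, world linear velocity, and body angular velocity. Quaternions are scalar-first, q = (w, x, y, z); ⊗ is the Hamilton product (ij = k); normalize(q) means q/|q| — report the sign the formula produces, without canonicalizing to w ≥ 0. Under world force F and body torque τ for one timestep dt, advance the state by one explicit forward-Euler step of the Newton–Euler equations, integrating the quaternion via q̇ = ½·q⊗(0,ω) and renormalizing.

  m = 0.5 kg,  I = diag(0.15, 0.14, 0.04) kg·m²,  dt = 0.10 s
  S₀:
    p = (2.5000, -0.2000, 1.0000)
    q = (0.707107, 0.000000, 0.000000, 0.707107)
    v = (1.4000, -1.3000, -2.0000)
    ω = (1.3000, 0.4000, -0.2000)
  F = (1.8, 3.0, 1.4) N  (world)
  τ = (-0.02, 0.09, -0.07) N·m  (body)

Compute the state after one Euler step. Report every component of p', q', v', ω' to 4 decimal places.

p' = (2.6400, -0.3300, 0.8000)
q' = (0.7125, 0.0317, 0.0600, 0.6984)
v' = (1.7600, -0.7000, -1.7200)
ω' = (1.2813, 0.4847, -0.3620)

α = I⁻¹(τ − ω×Iω) = (-0.1867, 0.8471, -1.6200)
new body rate ω' = (1.2813, 0.4847, -0.3620)
q⊗(0,ω) = (0.1414214, 0.6363963, 1.2020819, -0.1414214)
q' = normalize(q + ½dt·q⊗(0,ω)) = (0.7125, 0.0317, 0.0600, 0.6984)
p + v·dt = (2.6400, -0.3300, 0.8000)
v' = v + a·dt = (1.7600, -0.7000, -1.7200)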